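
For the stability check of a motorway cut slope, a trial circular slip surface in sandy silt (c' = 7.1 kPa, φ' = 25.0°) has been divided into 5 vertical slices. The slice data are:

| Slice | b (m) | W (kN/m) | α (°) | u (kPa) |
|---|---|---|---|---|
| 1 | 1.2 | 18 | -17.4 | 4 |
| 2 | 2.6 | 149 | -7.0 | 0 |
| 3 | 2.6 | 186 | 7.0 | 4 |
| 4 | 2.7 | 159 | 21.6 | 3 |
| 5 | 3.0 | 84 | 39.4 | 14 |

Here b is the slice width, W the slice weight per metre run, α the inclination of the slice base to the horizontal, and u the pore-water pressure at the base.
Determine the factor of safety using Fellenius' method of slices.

Ordinary method of slices: FS = Σ[c'·Δl_i + (W_i cosα_i − u_i·Δl_i)·tanφ'] / Σ W_i sinα_i, with Δl_i = b_i / cosα_i.
Slice 1: Δl = 1.2/cos(-17.4°) = 1.258 m; N'_1 = 18·cos(-17.4°) − 4·1.258 = 12.1; c'Δl = 8.93; W sinα = -5.4
Slice 2: Δl = 2.6/cos(-7.0°) = 2.620 m; N'_2 = 149·cos(-7.0°) − 0·2.620 = 147.9; c'Δl = 18.60; W sinα = -18.2
Slice 3: Δl = 2.6/cos7.0° = 2.620 m; N'_3 = 186·cos7.0° − 4·2.620 = 174.1; c'Δl = 18.60; W sinα = 22.7
Slice 4: Δl = 2.7/cos21.6° = 2.904 m; N'_4 = 159·cos21.6° − 3·2.904 = 139.1; c'Δl = 20.62; W sinα = 58.5
Slice 5: Δl = 3.0/cos39.4° = 3.882 m; N'_5 = 84·cos39.4° − 14·3.882 = 10.6; c'Δl = 27.56; W sinα = 53.3
Σc'Δl = 94.3 kN/m; ΣN' = 483.9 kN/m; ΣW sinα = 111.0 kN/m
Resisting = 94.3 + 483.9·tan25.0° = 94.3 + 225.6 = 319.9 kN/m
FS = 319.9 / 111.0 = 2.883

FS = 2.88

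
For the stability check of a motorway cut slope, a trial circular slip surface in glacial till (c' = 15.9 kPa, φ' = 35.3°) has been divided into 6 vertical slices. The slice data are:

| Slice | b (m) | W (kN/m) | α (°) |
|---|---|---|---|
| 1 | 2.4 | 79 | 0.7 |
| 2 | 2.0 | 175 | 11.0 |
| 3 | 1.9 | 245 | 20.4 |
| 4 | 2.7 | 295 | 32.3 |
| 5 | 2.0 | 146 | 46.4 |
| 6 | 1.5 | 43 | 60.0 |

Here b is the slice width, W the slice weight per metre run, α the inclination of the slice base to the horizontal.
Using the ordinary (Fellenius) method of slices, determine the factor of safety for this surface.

FS = 2.02

Ordinary method of slices: FS = Σ[c'·Δl_i + (W_i cosα_i)·tanφ'] / Σ W_i sinα_i, with Δl_i = b_i / cosα_i.
Slice 1: Δl = 2.4/cos0.7° = 2.400 m; N'_1 = 79·cos0.7° = 79.0; c'Δl = 38.16; W sinα = 1.0
Slice 2: Δl = 2.0/cos11.0° = 2.037 m; N'_2 = 175·cos11.0° = 171.8; c'Δl = 32.40; W sinα = 33.4
Slice 3: Δl = 1.9/cos20.4° = 2.027 m; N'_3 = 245·cos20.4° = 229.6; c'Δl = 32.23; W sinα = 85.4
Slice 4: Δl = 2.7/cos32.3° = 3.194 m; N'_4 = 295·cos32.3° = 249.4; c'Δl = 50.79; W sinα = 157.6
Slice 5: Δl = 2.0/cos46.4° = 2.900 m; N'_5 = 146·cos46.4° = 100.7; c'Δl = 46.11; W sinα = 105.7
Slice 6: Δl = 1.5/cos60.0° = 3.000 m; N'_6 = 43·cos60.0° = 21.5; c'Δl = 47.70; W sinα = 37.2
Σc'Δl = 247.4 kN/m; ΣN' = 851.9 kN/m; ΣW sinα = 420.4 kN/m
Resisting = 247.4 + 851.9·tan35.3° = 247.4 + 603.2 = 850.6 kN/m
FS = 850.6 / 420.4 = 2.024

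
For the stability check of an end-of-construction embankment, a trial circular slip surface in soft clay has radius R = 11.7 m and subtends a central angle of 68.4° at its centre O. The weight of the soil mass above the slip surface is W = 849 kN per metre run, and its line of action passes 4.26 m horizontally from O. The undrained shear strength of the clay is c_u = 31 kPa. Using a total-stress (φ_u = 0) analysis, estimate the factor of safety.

FS = 1.40

Taking moments about the centre O, the resisting moment is provided by the undrained shear strength acting along the arc:
Arc length L_a = R·θ = 11.7·(68.4°·π/180) = 11.7·1.1938 = 13.97 m
M_R = c_u·L_a·R = 31·13.97·11.7 = 5066.0 kN·m/m
M_D = W·d = 849·4.26 = 3616.7 kN·m/m
FS = M_R / M_D = 5066.0 / 3616.7 = 1.401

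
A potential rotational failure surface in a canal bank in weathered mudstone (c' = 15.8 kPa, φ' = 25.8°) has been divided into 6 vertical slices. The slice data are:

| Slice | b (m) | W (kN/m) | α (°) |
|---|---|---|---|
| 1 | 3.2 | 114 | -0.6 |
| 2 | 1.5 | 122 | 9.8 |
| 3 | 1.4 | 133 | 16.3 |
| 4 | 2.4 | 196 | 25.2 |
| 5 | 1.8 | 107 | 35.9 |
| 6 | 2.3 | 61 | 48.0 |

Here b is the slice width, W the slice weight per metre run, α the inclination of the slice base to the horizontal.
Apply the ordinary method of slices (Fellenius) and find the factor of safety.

FS = 2.22

Ordinary method of slices: FS = Σ[c'·Δl_i + (W_i cosα_i)·tanφ'] / Σ W_i sinα_i, with Δl_i = b_i / cosα_i.
Slice 1: Δl = 3.2/cos(-0.6°) = 3.200 m; N'_1 = 114·cos(-0.6°) = 114.0; c'Δl = 50.56; W sinα = -1.2
Slice 2: Δl = 1.5/cos9.8° = 1.522 m; N'_2 = 122·cos9.8° = 120.2; c'Δl = 24.05; W sinα = 20.8
Slice 3: Δl = 1.4/cos16.3° = 1.459 m; N'_3 = 133·cos16.3° = 127.7; c'Δl = 23.05; W sinα = 37.3
Slice 4: Δl = 2.4/cos25.2° = 2.652 m; N'_4 = 196·cos25.2° = 177.3; c'Δl = 41.91; W sinα = 83.5
Slice 5: Δl = 1.8/cos35.9° = 2.222 m; N'_5 = 107·cos35.9° = 86.7; c'Δl = 35.11; W sinα = 62.7
Slice 6: Δl = 2.3/cos48.0° = 3.437 m; N'_6 = 61·cos48.0° = 40.8; c'Δl = 54.31; W sinα = 45.3
Σc'Δl = 229.0 kN/m; ΣN' = 666.7 kN/m; ΣW sinα = 248.4 kN/m
Resisting = 229.0 + 666.7·tan25.8° = 229.0 + 322.3 = 551.3 kN/m
FS = 551.3 / 248.4 = 2.219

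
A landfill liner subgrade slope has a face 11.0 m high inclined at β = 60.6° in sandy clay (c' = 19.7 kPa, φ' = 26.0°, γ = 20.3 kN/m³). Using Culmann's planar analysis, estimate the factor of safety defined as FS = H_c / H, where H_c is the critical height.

H_c = (4c'/γ) · sinβ cosφ' / [1 − cos(β − φ')]
    = (4·19.7/20.3) · sin60.6°·cos26.0° / [1 − cos34.6°]
    = 3.882 · 0.7830 / 0.1769 = 17.19 m
FS = H_c / H = 17.19 / 11.0 = 1.562

FS = 1.56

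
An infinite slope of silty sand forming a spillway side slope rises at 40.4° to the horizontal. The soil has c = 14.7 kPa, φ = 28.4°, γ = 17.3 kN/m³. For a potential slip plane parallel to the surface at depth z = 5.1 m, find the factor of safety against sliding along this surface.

For an infinite slope with a slip plane parallel to the surface (no pore pressure): FS = [c + γz cos²β tanφ] / [γz sinβ cosβ].
γz = 17.3·5.1 = 88.23 kN/m²
Numerator = 14.7 + 88.23·cos²40.4°·tan28.4° = 14.7 + 88.23·0.5799·0.5407 = 42.367 kPa
Denominator = 88.23·sin40.4°·cos40.4° = 88.23·0.6481·0.7615 = 43.548 kPa
FS = 42.367 / 43.548 = 0.973

FS = 0.97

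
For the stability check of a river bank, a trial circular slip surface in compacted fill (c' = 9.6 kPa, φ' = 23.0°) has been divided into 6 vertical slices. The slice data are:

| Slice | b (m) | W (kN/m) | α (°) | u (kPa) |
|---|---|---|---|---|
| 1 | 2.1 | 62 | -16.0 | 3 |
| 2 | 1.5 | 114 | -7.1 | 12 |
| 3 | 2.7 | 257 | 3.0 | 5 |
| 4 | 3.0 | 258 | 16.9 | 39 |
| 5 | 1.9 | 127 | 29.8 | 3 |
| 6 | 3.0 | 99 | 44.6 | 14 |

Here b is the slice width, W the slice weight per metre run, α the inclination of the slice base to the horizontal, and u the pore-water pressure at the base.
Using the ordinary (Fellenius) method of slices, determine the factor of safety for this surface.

FS = 2.22

Ordinary method of slices: FS = Σ[c'·Δl_i + (W_i cosα_i − u_i·Δl_i)·tanφ'] / Σ W_i sinα_i, with Δl_i = b_i / cosα_i.
Slice 1: Δl = 2.1/cos(-16.0°) = 2.185 m; N'_1 = 62·cos(-16.0°) − 3·2.185 = 53.0; c'Δl = 20.97; W sinα = -17.1
Slice 2: Δl = 1.5/cos(-7.1°) = 1.512 m; N'_2 = 114·cos(-7.1°) − 12·1.512 = 95.0; c'Δl = 14.51; W sinα = -14.1
Slice 3: Δl = 2.7/cos3.0° = 2.704 m; N'_3 = 257·cos3.0° − 5·2.704 = 243.1; c'Δl = 25.96; W sinα = 13.5
Slice 4: Δl = 3.0/cos16.9° = 3.135 m; N'_4 = 258·cos16.9° − 39·3.135 = 124.6; c'Δl = 30.10; W sinα = 75.0
Slice 5: Δl = 1.9/cos29.8° = 2.190 m; N'_5 = 127·cos29.8° − 3·2.190 = 103.6; c'Δl = 21.02; W sinα = 63.1
Slice 6: Δl = 3.0/cos44.6° = 4.213 m; N'_6 = 99·cos44.6° − 14·4.213 = 11.5; c'Δl = 40.45; W sinα = 69.5
Σc'Δl = 153.0 kN/m; ΣN' = 630.9 kN/m; ΣW sinα = 189.9 kN/m
Resisting = 153.0 + 630.9·tan23.0° = 153.0 + 267.8 = 420.8 kN/m
FS = 420.8 / 189.9 = 2.216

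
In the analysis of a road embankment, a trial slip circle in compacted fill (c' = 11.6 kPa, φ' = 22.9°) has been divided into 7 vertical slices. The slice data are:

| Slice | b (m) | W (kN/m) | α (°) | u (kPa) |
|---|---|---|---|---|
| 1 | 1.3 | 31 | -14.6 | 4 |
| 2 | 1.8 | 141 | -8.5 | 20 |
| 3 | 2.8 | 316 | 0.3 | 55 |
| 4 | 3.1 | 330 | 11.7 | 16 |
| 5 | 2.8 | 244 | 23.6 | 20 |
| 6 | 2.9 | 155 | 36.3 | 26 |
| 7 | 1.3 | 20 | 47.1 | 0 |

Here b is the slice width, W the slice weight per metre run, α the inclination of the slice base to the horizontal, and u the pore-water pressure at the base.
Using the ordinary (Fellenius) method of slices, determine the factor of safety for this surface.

Ordinary method of slices: FS = Σ[c'·Δl_i + (W_i cosα_i − u_i·Δl_i)·tanφ'] / Σ W_i sinα_i, with Δl_i = b_i / cosα_i.
Slice 1: Δl = 1.3/cos(-14.6°) = 1.343 m; N'_1 = 31·cos(-14.6°) − 4·1.343 = 24.6; c'Δl = 15.58; W sinα = -7.8
Slice 2: Δl = 1.8/cos(-8.5°) = 1.820 m; N'_2 = 141·cos(-8.5°) − 20·1.820 = 103.1; c'Δl = 21.11; W sinα = -20.8
Slice 3: Δl = 2.8/cos0.3° = 2.800 m; N'_3 = 316·cos0.3° − 55·2.800 = 162.0; c'Δl = 32.48; W sinα = 1.7
Slice 4: Δl = 3.1/cos11.7° = 3.166 m; N'_4 = 330·cos11.7° − 16·3.166 = 272.5; c'Δl = 36.72; W sinα = 66.9
Slice 5: Δl = 2.8/cos23.6° = 3.056 m; N'_5 = 244·cos23.6° − 20·3.056 = 162.5; c'Δl = 35.44; W sinα = 97.7
Slice 6: Δl = 2.9/cos36.3° = 3.598 m; N'_6 = 155·cos36.3° − 26·3.598 = 31.4; c'Δl = 41.74; W sinα = 91.8
Slice 7: Δl = 1.3/cos47.1° = 1.910 m; N'_7 = 20·cos47.1° − 0·1.910 = 13.6; c'Δl = 22.15; W sinα = 14.7
Σc'Δl = 205.2 kN/m; ΣN' = 769.6 kN/m; ΣW sinα = 244.0 kN/m
Resisting = 205.2 + 769.6·tan22.9° = 205.2 + 325.1 = 530.3 kN/m
FS = 530.3 / 244.0 = 2.173

FS = 2.17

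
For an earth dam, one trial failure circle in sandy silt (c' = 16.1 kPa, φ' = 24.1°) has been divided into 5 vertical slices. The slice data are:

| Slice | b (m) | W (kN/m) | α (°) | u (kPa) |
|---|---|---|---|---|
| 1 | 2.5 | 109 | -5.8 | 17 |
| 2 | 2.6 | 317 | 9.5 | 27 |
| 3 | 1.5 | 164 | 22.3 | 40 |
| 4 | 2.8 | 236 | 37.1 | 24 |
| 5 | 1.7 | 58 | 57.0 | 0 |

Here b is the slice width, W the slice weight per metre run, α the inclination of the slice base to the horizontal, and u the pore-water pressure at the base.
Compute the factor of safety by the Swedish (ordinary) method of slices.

FS = 1.54

Ordinary method of slices: FS = Σ[c'·Δl_i + (W_i cosα_i − u_i·Δl_i)·tanφ'] / Σ W_i sinα_i, with Δl_i = b_i / cosα_i.
Slice 1: Δl = 2.5/cos(-5.8°) = 2.513 m; N'_1 = 109·cos(-5.8°) − 17·2.513 = 65.7; c'Δl = 40.46; W sinα = -11.0
Slice 2: Δl = 2.6/cos9.5° = 2.636 m; N'_2 = 317·cos9.5° − 27·2.636 = 241.5; c'Δl = 42.44; W sinα = 52.3
Slice 3: Δl = 1.5/cos22.3° = 1.621 m; N'_3 = 164·cos22.3° − 40·1.621 = 86.9; c'Δl = 26.10; W sinα = 62.2
Slice 4: Δl = 2.8/cos37.1° = 3.511 m; N'_4 = 236·cos37.1° − 24·3.511 = 104.0; c'Δl = 56.52; W sinα = 142.4
Slice 5: Δl = 1.7/cos57.0° = 3.121 m; N'_5 = 58·cos57.0° − 0·3.121 = 31.6; c'Δl = 50.25; W sinα = 48.6
Σc'Δl = 215.8 kN/m; ΣN' = 529.6 kN/m; ΣW sinα = 294.5 kN/m
Resisting = 215.8 + 529.6·tan24.1° = 215.8 + 236.9 = 452.7 kN/m
FS = 452.7 / 294.5 = 1.537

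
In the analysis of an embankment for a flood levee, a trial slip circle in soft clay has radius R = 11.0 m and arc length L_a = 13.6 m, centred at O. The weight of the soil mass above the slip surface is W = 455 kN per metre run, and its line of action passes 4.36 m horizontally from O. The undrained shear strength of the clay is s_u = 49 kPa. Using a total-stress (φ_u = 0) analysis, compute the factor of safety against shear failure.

FS = 3.70

Taking moments about the centre O, the resisting moment is provided by the undrained shear strength acting along the arc:
M_R = s_u·L_a·R = 49·13.60·11.0 = 7330.4 kN·m/m
M_D = W·d = 455·4.36 = 1983.8 kN·m/m
FS = M_R / M_D = 7330.4 / 1983.8 = 3.695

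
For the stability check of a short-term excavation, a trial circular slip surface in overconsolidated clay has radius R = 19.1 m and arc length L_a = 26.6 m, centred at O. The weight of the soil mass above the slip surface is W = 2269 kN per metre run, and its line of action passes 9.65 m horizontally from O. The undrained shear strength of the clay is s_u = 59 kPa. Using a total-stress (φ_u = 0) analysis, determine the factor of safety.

Taking moments about the centre O, the resisting moment is provided by the undrained shear strength acting along the arc:
M_R = s_u·L_a·R = 59·26.60·19.1 = 29975.5 kN·m/m
M_D = W·d = 2269·9.65 = 21895.9 kN·m/m
FS = M_R / M_D = 29975.5 / 21895.9 = 1.369

FS = 1.37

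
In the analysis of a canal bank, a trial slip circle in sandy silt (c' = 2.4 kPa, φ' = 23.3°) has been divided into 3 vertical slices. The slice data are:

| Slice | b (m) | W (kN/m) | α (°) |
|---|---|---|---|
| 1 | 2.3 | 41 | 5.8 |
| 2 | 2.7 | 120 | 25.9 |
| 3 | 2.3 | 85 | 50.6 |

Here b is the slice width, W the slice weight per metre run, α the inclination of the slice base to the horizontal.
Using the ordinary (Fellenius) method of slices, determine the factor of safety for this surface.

FS = 0.89

Ordinary method of slices: FS = Σ[c'·Δl_i + (W_i cosα_i)·tanφ'] / Σ W_i sinα_i, with Δl_i = b_i / cosα_i.
Slice 1: Δl = 2.3/cos5.8° = 2.312 m; N'_1 = 41·cos5.8° = 40.8; c'Δl = 5.55; W sinα = 4.1
Slice 2: Δl = 2.7/cos25.9° = 3.001 m; N'_2 = 120·cos25.9° = 107.9; c'Δl = 7.20; W sinα = 52.4
Slice 3: Δl = 2.3/cos50.6° = 3.624 m; N'_3 = 85·cos50.6° = 54.0; c'Δl = 8.70; W sinα = 65.7
Σc'Δl = 21.4 kN/m; ΣN' = 202.7 kN/m; ΣW sinα = 122.2 kN/m
Resisting = 21.4 + 202.7·tan23.3° = 21.4 + 87.3 = 108.7 kN/m
FS = 108.7 / 122.2 = 0.890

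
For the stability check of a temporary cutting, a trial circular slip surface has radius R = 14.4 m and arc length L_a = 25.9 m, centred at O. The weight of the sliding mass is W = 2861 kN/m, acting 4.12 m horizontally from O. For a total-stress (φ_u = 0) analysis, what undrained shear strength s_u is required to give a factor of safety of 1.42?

FS = s_u·L_a·R / (W·d), so s_u = FS·W·d / (L_a·R).
s_u = 1.42·2861·4.12 / (25.90·14.4) = 16738.0 / 372.96 = 44.88 kPa

s_u = 44.9 kPa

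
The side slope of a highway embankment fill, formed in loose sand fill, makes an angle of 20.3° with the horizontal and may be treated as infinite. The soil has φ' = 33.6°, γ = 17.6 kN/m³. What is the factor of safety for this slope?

FS = 1.80

For a dry cohesionless infinite slope the factor of safety is FS = tanφ' / tanβ.
FS = tan33.6° / tan20.3° = 0.6644 / 0.3699 = 1.796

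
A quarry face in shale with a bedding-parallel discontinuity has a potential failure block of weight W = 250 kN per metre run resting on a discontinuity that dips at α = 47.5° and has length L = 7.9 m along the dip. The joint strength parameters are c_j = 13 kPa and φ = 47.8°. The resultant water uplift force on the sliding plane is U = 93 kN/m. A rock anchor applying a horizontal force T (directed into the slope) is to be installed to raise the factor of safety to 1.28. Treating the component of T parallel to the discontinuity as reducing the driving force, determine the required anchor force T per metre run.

Resolving forces along and normal to the sliding plane, with the horizontal anchor force T adding T·sinα to the effective normal force and T·cosα acting up the plane against the driving force:
FS = [c_jL + (W cosα − U + T sinα) tanφ] / [W sinα − T cosα]
Without the anchor: N' = 75.9 kN/m, driving T_d = 184.3 kN/m, resisting R = 13·7.9 + 75.9·tan47.8° = 186.4 kN/m, FS = 1.01.
Setting FS = 1.28 and solving for T:
1.28·(184.3 − T cos47.5°) = 186.4 + T sin47.5°·tan47.8°
T·(sin47.5°·tan47.8° + 1.28·cos47.5°) = 1.28·184.3 − 186.4
T·(0.7373·1.1028 + 1.28·0.6756) = 235.9 − 186.4 = 49.5
T·1.6779 = 49.5
T = 29.5 kN/m

T = 30 kN/m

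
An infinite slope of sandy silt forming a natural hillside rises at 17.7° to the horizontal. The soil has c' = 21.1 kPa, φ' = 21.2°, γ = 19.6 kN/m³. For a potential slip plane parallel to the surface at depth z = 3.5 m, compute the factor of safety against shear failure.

For an infinite slope with a slip plane parallel to the surface (no pore pressure): FS = [c' + γz cos²β tanφ'] / [γz sinβ cosβ].
γz = 19.6·3.5 = 68.60 kN/m²
Numerator = 21.1 + 68.60·cos²17.7°·tan21.2° = 21.1 + 68.60·0.9076·0.3879 = 45.249 kPa
Denominator = 68.60·sin17.7°·cos17.7° = 68.60·0.3040·0.9527 = 19.869 kPa
FS = 45.249 / 19.869 = 2.277

FS = 2.28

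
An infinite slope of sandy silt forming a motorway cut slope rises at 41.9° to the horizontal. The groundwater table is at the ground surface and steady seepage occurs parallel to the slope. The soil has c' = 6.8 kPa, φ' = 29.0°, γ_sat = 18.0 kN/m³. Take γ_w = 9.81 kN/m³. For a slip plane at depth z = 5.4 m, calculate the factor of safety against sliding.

With seepage parallel to the slope and the water table at the surface, the effective normal stress on the slip plane uses the buoyant unit weight γ' = γ_sat − γ_w while the driving shear stress uses γ_sat:
FS = [c' + γ' z cos²β tanφ'] / [γ_sat z sinβ cosβ]
γ' = 18.0 − 9.81 = 8.19 kN/m³
Numerator = 6.8 + 8.19·5.4·cos²41.9°·tan29.0° = 6.8 + 8.19·5.4·0.5540·0.5543 = 20.381 kPa
Denominator = 18.0·5.4·sin41.9°·cos41.9° = 18.0·5.4·0.6678·0.7443 = 48.316 kPa
FS = 20.381 / 48.316 = 0.422

FS = 0.42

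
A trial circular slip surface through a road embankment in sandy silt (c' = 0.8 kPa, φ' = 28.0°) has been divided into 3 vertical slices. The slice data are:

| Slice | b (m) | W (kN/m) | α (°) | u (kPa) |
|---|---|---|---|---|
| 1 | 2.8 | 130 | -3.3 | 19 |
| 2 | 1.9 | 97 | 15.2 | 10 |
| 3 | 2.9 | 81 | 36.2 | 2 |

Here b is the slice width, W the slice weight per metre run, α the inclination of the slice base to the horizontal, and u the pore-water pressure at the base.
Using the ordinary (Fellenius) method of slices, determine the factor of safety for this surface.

Ordinary method of slices: FS = Σ[c'·Δl_i + (W_i cosα_i − u_i·Δl_i)·tanφ'] / Σ W_i sinα_i, with Δl_i = b_i / cosα_i.
Slice 1: Δl = 2.8/cos(-3.3°) = 2.805 m; N'_1 = 130·cos(-3.3°) − 19·2.805 = 76.5; c'Δl = 2.24; W sinα = -7.5
Slice 2: Δl = 1.9/cos15.2° = 1.969 m; N'_2 = 97·cos15.2° − 10·1.969 = 73.9; c'Δl = 1.58; W sinα = 25.4
Slice 3: Δl = 2.9/cos36.2° = 3.594 m; N'_3 = 81·cos36.2° − 2·3.594 = 58.2; c'Δl = 2.87; W sinα = 47.8
Σc'Δl = 6.7 kN/m; ΣN' = 208.6 kN/m; ΣW sinα = 65.8 kN/m
Resisting = 6.7 + 208.6·tan28.0° = 6.7 + 110.9 = 117.6 kN/m
FS = 117.6 / 65.8 = 1.788

FS = 1.79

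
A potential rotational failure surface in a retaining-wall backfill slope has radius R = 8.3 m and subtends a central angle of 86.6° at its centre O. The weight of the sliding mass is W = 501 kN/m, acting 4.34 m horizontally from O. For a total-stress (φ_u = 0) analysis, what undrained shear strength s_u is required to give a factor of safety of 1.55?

s_u = 32.4 kPa

FS = s_u·L_a·R / (W·d), so s_u = FS·W·d / (L_a·R).
Arc length L_a = R·θ = 8.3·(86.6°·π/180) = 8.3·1.5115 = 12.55 m
s_u = 1.55·501·4.34 / (12.55·8.3) = 3370.2 / 104.12 = 32.37 kPa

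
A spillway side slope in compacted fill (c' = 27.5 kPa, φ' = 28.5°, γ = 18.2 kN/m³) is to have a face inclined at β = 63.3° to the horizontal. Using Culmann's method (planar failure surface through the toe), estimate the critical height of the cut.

H_c = 26.53 m

Culmann's analysis gives the critical failure plane at α_cr = (β + φ')/2 = (63.3 + 28.5)/2 = 45.9°, and the critical height
H_c = (4c'/γ) · sinβ cosφ' / [1 − cos(β − φ')]
    = (4·27.5/18.2) · sin63.3°·cos28.5° / [1 − cos(34.8°)]
    = 6.044 · 0.8934·0.8788 / [1 − 0.8211]
    = 6.044 · 0.7851 / 0.1789
    = 26.53 m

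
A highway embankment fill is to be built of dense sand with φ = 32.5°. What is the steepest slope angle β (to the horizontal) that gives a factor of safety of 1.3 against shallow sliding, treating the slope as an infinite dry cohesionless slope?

β = 26.1°

For an infinite dry cohesionless slope FS = tanφ/tanβ, so tanβ = tanφ / FS.
tanβ = tan32.5° / 1.3 = 0.6371 / 1.3 = 0.4901
β = arctan(0.4901) = 26.11°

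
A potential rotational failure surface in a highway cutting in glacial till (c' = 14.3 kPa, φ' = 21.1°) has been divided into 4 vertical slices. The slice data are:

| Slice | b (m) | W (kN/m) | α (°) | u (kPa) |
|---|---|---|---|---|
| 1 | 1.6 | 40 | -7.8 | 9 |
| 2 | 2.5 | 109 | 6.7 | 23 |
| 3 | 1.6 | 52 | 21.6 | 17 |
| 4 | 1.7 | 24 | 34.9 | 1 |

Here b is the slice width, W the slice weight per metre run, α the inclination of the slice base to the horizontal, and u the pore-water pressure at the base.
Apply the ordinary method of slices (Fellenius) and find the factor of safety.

Ordinary method of slices: FS = Σ[c'·Δl_i + (W_i cosα_i − u_i·Δl_i)·tanφ'] / Σ W_i sinα_i, with Δl_i = b_i / cosα_i.
Slice 1: Δl = 1.6/cos(-7.8°) = 1.615 m; N'_1 = 40·cos(-7.8°) − 9·1.615 = 25.1; c'Δl = 23.09; W sinα = -5.4
Slice 2: Δl = 2.5/cos6.7° = 2.517 m; N'_2 = 109·cos6.7° − 23·2.517 = 50.4; c'Δl = 36.00; W sinα = 12.7
Slice 3: Δl = 1.6/cos21.6° = 1.721 m; N'_3 = 52·cos21.6° − 17·1.721 = 19.1; c'Δl = 24.61; W sinα = 19.1
Slice 4: Δl = 1.7/cos34.9° = 2.073 m; N'_4 = 24·cos34.9° − 1·2.073 = 17.6; c'Δl = 29.64; W sinα = 13.7
Σc'Δl = 113.3 kN/m; ΣN' = 112.2 kN/m; ΣW sinα = 40.2 kN/m
Resisting = 113.3 + 112.2·tan21.1° = 113.3 + 43.3 = 156.6 kN/m
FS = 156.6 / 40.2 = 3.900

FS = 3.90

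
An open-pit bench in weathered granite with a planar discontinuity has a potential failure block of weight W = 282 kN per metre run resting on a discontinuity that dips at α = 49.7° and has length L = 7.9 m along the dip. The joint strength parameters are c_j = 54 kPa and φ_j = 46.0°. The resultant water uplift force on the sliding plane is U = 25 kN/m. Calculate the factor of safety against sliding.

FS = 2.74

Resolving the block weight along and normal to the plane and applying the Mohr–Coulomb strength on the joint:
N' = W cosα − U = 282·cos49.7° − 25 = 157.4 kN/m
Driving force T = W sinα = 282·sin49.7° = 215.1 kN/m
Resisting force R = c_j·L + N'·tanφ_j = 54·7.9 + 157.4·tan46.0° = 426.6 + 163.0 = 589.6 kN/m
FS = R / T = 589.6 / 215.1 = 2.741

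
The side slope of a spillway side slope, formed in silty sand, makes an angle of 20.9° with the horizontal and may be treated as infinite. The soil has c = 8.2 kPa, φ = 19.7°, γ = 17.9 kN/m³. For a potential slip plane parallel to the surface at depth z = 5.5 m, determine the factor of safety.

For an infinite slope with a slip plane parallel to the surface (no pore pressure): FS = [c + γz cos²β tanφ] / [γz sinβ cosβ].
γz = 17.9·5.5 = 98.45 kN/m²
Numerator = 8.2 + 98.45·cos²20.9°·tan19.7° = 8.2 + 98.45·0.8727·0.3581 = 38.964 kPa
Denominator = 98.45·sin20.9°·cos20.9° = 98.45·0.3567·0.9342 = 32.810 kPa
FS = 38.964 / 32.810 = 1.188

FS = 1.19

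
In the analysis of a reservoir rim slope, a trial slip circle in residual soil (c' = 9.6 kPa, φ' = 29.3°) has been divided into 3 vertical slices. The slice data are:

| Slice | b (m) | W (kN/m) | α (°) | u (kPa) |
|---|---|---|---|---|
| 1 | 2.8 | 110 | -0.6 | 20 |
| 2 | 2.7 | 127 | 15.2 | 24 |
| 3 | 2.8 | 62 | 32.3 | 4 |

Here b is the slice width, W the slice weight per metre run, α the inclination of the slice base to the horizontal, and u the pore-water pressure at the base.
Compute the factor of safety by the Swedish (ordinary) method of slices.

FS = 2.59

Ordinary method of slices: FS = Σ[c'·Δl_i + (W_i cosα_i − u_i·Δl_i)·tanφ'] / Σ W_i sinα_i, with Δl_i = b_i / cosα_i.
Slice 1: Δl = 2.8/cos(-0.6°) = 2.800 m; N'_1 = 110·cos(-0.6°) − 20·2.800 = 54.0; c'Δl = 26.88; W sinα = -1.2
Slice 2: Δl = 2.7/cos15.2° = 2.798 m; N'_2 = 127·cos15.2° − 24·2.798 = 55.4; c'Δl = 26.86; W sinα = 33.3
Slice 3: Δl = 2.8/cos32.3° = 3.313 m; N'_3 = 62·cos32.3° − 4·3.313 = 39.2; c'Δl = 31.80; W sinα = 33.1
Σc'Δl = 85.5 kN/m; ΣN' = 148.6 kN/m; ΣW sinα = 65.3 kN/m
Resisting = 85.5 + 148.6·tan29.3° = 85.5 + 83.4 = 168.9 kN/m
FS = 168.9 / 65.3 = 2.588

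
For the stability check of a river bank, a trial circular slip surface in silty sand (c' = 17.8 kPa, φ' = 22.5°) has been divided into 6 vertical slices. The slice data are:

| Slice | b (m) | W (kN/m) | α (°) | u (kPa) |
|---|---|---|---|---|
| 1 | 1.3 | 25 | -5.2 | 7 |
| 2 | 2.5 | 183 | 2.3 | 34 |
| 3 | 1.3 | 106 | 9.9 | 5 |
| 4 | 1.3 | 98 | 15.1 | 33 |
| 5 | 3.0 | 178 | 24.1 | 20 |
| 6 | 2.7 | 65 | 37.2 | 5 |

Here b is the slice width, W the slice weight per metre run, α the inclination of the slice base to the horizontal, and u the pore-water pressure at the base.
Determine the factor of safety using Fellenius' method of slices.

FS = 2.47

Ordinary method of slices: FS = Σ[c'·Δl_i + (W_i cosα_i − u_i·Δl_i)·tanφ'] / Σ W_i sinα_i, with Δl_i = b_i / cosα_i.
Slice 1: Δl = 1.3/cos(-5.2°) = 1.305 m; N'_1 = 25·cos(-5.2°) − 7·1.305 = 15.8; c'Δl = 23.24; W sinα = -2.3
Slice 2: Δl = 2.5/cos2.3° = 2.502 m; N'_2 = 183·cos2.3° − 34·2.502 = 97.8; c'Δl = 44.54; W sinα = 7.3
Slice 3: Δl = 1.3/cos9.9° = 1.320 m; N'_3 = 106·cos9.9° − 5·1.320 = 97.8; c'Δl = 23.49; W sinα = 18.2
Slice 4: Δl = 1.3/cos15.1° = 1.346 m; N'_4 = 98·cos15.1° − 33·1.346 = 50.2; c'Δl = 23.97; W sinα = 25.5
Slice 5: Δl = 3.0/cos24.1° = 3.286 m; N'_5 = 178·cos24.1° − 20·3.286 = 96.8; c'Δl = 58.50; W sinα = 72.7
Slice 6: Δl = 2.7/cos37.2° = 3.390 m; N'_6 = 65·cos37.2° − 5·3.390 = 34.8; c'Δl = 60.34; W sinα = 39.3
Σc'Δl = 234.1 kN/m; ΣN' = 393.1 kN/m; ΣW sinα = 160.8 kN/m
Resisting = 234.1 + 393.1·tan22.5° = 234.1 + 162.8 = 396.9 kN/m
FS = 396.9 / 160.8 = 2.468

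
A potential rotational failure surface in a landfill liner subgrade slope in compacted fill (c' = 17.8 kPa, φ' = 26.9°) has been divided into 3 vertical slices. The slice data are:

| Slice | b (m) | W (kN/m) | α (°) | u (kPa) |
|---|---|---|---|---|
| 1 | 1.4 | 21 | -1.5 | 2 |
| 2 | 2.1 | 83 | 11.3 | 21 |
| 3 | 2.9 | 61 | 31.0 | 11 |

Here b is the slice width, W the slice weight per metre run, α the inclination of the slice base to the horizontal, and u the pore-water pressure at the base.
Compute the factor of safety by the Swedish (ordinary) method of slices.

FS = 3.37

Ordinary method of slices: FS = Σ[c'·Δl_i + (W_i cosα_i − u_i·Δl_i)·tanφ'] / Σ W_i sinα_i, with Δl_i = b_i / cosα_i.
Slice 1: Δl = 1.4/cos(-1.5°) = 1.400 m; N'_1 = 21·cos(-1.5°) − 2·1.400 = 18.2; c'Δl = 24.93; W sinα = -0.5
Slice 2: Δl = 2.1/cos11.3° = 2.142 m; N'_2 = 83·cos11.3° − 21·2.142 = 36.4; c'Δl = 38.12; W sinα = 16.3
Slice 3: Δl = 2.9/cos31.0° = 3.383 m; N'_3 = 61·cos31.0° − 11·3.383 = 15.1; c'Δl = 60.22; W sinα = 31.4
Σc'Δl = 123.3 kN/m; ΣN' = 69.7 kN/m; ΣW sinα = 47.1 kN/m
Resisting = 123.3 + 69.7·tan26.9° = 123.3 + 35.4 = 158.6 kN/m
FS = 158.6 / 47.1 = 3.366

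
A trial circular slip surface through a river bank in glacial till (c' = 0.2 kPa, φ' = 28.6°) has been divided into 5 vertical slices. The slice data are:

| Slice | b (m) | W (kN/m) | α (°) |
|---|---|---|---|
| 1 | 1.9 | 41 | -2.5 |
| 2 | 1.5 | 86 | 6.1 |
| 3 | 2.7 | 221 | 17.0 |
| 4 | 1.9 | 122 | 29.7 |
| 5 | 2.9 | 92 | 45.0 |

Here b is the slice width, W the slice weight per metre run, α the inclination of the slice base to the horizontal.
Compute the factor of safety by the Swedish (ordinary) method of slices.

FS = 1.42

Ordinary method of slices: FS = Σ[c'·Δl_i + (W_i cosα_i)·tanφ'] / Σ W_i sinα_i, with Δl_i = b_i / cosα_i.
Slice 1: Δl = 1.9/cos(-2.5°) = 1.902 m; N'_1 = 41·cos(-2.5°) = 41.0; c'Δl = 0.38; W sinα = -1.8
Slice 2: Δl = 1.5/cos6.1° = 1.509 m; N'_2 = 86·cos6.1° = 85.5; c'Δl = 0.30; W sinα = 9.1
Slice 3: Δl = 2.7/cos17.0° = 2.823 m; N'_3 = 221·cos17.0° = 211.3; c'Δl = 0.56; W sinα = 64.6
Slice 4: Δl = 1.9/cos29.7° = 2.187 m; N'_4 = 122·cos29.7° = 106.0; c'Δl = 0.44; W sinα = 60.4
Slice 5: Δl = 2.9/cos45.0° = 4.101 m; N'_5 = 92·cos45.0° = 65.1; c'Δl = 0.82; W sinα = 65.1
Σc'Δl = 2.5 kN/m; ΣN' = 508.8 kN/m; ΣW sinα = 197.5 kN/m
Resisting = 2.5 + 508.8·tan28.6° = 2.5 + 277.4 = 279.9 kN/m
FS = 279.9 / 197.5 = 1.418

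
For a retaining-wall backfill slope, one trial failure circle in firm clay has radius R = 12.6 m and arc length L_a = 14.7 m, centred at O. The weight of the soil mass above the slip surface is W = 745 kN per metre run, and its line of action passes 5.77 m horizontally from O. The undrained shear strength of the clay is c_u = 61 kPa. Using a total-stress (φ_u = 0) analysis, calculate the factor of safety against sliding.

FS = 2.63

Taking moments about the centre O, the resisting moment is provided by the undrained shear strength acting along the arc:
M_R = c_u·L_a·R = 61·14.70·12.6 = 11298.4 kN·m/m
M_D = W·d = 745·5.77 = 4298.6 kN·m/m
FS = M_R / M_D = 11298.4 / 4298.6 = 2.628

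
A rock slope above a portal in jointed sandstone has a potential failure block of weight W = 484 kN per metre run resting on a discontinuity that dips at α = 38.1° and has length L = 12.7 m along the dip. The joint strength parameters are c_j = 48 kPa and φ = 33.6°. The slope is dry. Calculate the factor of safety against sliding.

Resolving the block weight along and normal to the plane and applying the Mohr–Coulomb strength on the joint:
N' = W cosα = 484·cos38.1° = 380.9 kN/m
Driving force T = W sinα = 484·sin38.1° = 298.6 kN/m
Resisting force R = c_j·L + N'·tanφ = 48·12.7 + 380.9·tan33.6° = 609.6 + 253.1 = 862.7 kN/m
FS = R / T = 862.7 / 298.6 = 2.889

FS = 2.89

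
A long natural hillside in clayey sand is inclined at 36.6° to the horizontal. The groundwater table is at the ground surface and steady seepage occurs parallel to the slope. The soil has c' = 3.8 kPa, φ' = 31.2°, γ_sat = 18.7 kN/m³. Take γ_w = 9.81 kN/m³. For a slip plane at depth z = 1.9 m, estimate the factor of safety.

With seepage parallel to the slope and the water table at the surface, the effective normal stress on the slip plane uses the buoyant unit weight γ' = γ_sat − γ_w while the driving shear stress uses γ_sat:
FS = [c' + γ' z cos²β tanφ'] / [γ_sat z sinβ cosβ]
γ' = 18.7 − 9.81 = 8.89 kN/m³
Numerator = 3.8 + 8.89·1.9·cos²36.6°·tan31.2° = 3.8 + 8.89·1.9·0.6445·0.6056 = 10.393 kPa
Denominator = 18.7·1.9·sin36.6°·cos36.6° = 18.7·1.9·0.5962·0.8028 = 17.007 kPa
FS = 10.393 / 17.007 = 0.611

FS = 0.61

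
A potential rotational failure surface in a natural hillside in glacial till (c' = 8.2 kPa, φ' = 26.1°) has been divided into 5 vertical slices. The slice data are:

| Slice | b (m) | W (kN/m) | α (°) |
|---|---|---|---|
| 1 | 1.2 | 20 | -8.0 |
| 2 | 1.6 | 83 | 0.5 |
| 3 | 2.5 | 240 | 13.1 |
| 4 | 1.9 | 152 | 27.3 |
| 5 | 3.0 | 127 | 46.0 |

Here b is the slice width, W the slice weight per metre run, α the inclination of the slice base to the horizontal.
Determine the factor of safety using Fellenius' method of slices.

FS = 1.74

Ordinary method of slices: FS = Σ[c'·Δl_i + (W_i cosα_i)·tanφ'] / Σ W_i sinα_i, with Δl_i = b_i / cosα_i.
Slice 1: Δl = 1.2/cos(-8.0°) = 1.212 m; N'_1 = 20·cos(-8.0°) = 19.8; c'Δl = 9.94; W sinα = -2.8
Slice 2: Δl = 1.6/cos0.5° = 1.600 m; N'_2 = 83·cos0.5° = 83.0; c'Δl = 13.12; W sinα = 0.7
Slice 3: Δl = 2.5/cos13.1° = 2.567 m; N'_3 = 240·cos13.1° = 233.8; c'Δl = 21.05; W sinα = 54.4
Slice 4: Δl = 1.9/cos27.3° = 2.138 m; N'_4 = 152·cos27.3° = 135.1; c'Δl = 17.53; W sinα = 69.7
Slice 5: Δl = 3.0/cos46.0° = 4.319 m; N'_5 = 127·cos46.0° = 88.2; c'Δl = 35.41; W sinα = 91.4
Σc'Δl = 97.1 kN/m; ΣN' = 559.8 kN/m; ΣW sinα = 213.4 kN/m
Resisting = 97.1 + 559.8·tan26.1° = 97.1 + 274.3 = 371.3 kN/m
FS = 371.3 / 213.4 = 1.740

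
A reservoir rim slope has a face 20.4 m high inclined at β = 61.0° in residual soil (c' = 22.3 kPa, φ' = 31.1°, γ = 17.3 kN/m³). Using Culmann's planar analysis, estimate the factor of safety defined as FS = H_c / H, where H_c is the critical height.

FS = 1.42

H_c = (4c'/γ) · sinβ cosφ' / [1 − cos(β − φ')]
    = (4·22.3/17.3) · sin61.0°·cos31.1° / [1 − cos29.9°]
    = 5.156 · 0.7489 / 0.1331 = 29.01 m
FS = H_c / H = 29.01 / 20.4 = 1.422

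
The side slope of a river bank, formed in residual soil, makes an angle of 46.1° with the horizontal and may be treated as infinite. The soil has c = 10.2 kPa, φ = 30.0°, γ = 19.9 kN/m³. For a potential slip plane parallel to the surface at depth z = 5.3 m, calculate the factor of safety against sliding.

For an infinite slope with a slip plane parallel to the surface (no pore pressure): FS = [c + γz cos²β tanφ] / [γz sinβ cosβ].
γz = 19.9·5.3 = 105.47 kN/m²
Numerator = 10.2 + 105.47·cos²46.1°·tan30.0° = 10.2 + 105.47·0.4808·0.5774 = 39.478 kPa
Denominator = 105.47·sin46.1°·cos46.1° = 105.47·0.7206·0.6934 = 52.696 kPa
FS = 39.478 / 52.696 = 0.749

FS = 0.75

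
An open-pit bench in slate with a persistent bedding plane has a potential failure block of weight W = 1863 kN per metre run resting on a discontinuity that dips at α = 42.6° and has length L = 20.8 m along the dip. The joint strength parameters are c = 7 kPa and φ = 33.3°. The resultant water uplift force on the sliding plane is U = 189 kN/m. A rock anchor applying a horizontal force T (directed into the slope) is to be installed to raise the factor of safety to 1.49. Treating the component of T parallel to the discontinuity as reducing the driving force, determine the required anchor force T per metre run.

Resolving forces along and normal to the sliding plane, with the horizontal anchor force T adding T·sinα to the effective normal force and T·cosα acting up the plane against the driving force:
FS = [cL + (W cosα − U + T sinα) tanφ] / [W sinα − T cosα]
Without the anchor: N' = 1182.3 kN/m, driving T_d = 1261.0 kN/m, resisting R = 7·20.8 + 1182.3·tan33.3° = 922.3 kN/m, FS = 0.73.
Setting FS = 1.49 and solving for T:
1.49·(1261.0 − T cos42.6°) = 922.3 + T sin42.6°·tan33.3°
T·(sin42.6°·tan33.3° + 1.49·cos42.6°) = 1.49·1261.0 − 922.3
T·(0.6769·0.6569 + 1.49·0.7361) = 1878.9 − 922.3 = 956.7
T·1.5414 = 956.7
T = 620.6 kN/m

T = 621 kN/m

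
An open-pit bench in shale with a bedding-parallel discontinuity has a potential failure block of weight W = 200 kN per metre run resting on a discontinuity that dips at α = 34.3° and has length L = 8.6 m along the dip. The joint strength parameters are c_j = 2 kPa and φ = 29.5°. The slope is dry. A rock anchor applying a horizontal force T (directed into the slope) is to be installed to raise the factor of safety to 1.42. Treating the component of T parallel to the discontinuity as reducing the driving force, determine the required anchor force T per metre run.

T = 33 kN/m

Resolving forces along and normal to the sliding plane, with the horizontal anchor force T adding T·sinα to the effective normal force and T·cosα acting up the plane against the driving force:
FS = [c_jL + (W cosα + T sinα) tanφ] / [W sinα − T cosα]
Without the anchor: N' = 165.2 kN/m, driving T_d = 112.7 kN/m, resisting R = 2·8.6 + 165.2·tan29.5° = 110.7 kN/m, FS = 0.98.
Setting FS = 1.42 and solving for T:
1.42·(112.7 − T cos34.3°) = 110.7 + T sin34.3°·tan29.5°
T·(sin34.3°·tan29.5° + 1.42·cos34.3°) = 1.42·112.7 − 110.7
T·(0.5635·0.5658 + 1.42·0.8261) = 160.0 − 110.7 = 49.4
T·1.4919 = 49.4
T = 33.1 kN/m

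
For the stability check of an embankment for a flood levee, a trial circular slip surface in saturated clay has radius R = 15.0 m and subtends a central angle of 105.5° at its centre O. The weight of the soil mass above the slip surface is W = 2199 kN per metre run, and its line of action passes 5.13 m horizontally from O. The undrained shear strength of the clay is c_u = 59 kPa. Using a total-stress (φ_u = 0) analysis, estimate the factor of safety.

Taking moments about the centre O, the resisting moment is provided by the undrained shear strength acting along the arc:
Arc length L_a = R·θ = 15.0·(105.5°·π/180) = 15.0·1.8413 = 27.62 m
M_R = c_u·L_a·R = 59·27.62·15.0 = 24443.6 kN·m/m
M_D = W·d = 2199·5.13 = 11280.9 kN·m/m
FS = M_R / M_D = 24443.6 / 11280.9 = 2.167

FS = 2.17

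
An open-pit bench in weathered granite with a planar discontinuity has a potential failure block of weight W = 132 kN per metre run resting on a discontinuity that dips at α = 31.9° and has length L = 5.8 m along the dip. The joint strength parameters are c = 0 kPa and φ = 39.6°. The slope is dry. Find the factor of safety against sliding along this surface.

FS = 1.33

Resolving the block weight along and normal to the plane and applying the Mohr–Coulomb strength on the joint:
N' = W cosα = 132·cos31.9° = 112.1 kN/m
Driving force T = W sinα = 132·sin31.9° = 69.8 kN/m
Resisting force R = c·L + N'·tanφ = 0·5.8 + 112.1·tan39.6° = 0.0 + 92.7 = 92.7 kN/m
FS = R / T = 92.7 / 69.8 = 1.329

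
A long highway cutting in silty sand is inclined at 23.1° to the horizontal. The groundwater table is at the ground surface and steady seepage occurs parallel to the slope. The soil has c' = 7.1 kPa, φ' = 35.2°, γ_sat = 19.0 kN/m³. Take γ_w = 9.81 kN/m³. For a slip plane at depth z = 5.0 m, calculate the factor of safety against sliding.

With seepage parallel to the slope and the water table at the surface, the effective normal stress on the slip plane uses the buoyant unit weight γ' = γ_sat − γ_w while the driving shear stress uses γ_sat:
FS = [c' + γ' z cos²β tanφ'] / [γ_sat z sinβ cosβ]
γ' = 19.0 − 9.81 = 9.19 kN/m³
Numerator = 7.1 + 9.19·5.0·cos²23.1°·tan35.2° = 7.1 + 9.19·5.0·0.8461·0.7054 = 34.525 kPa
Denominator = 19.0·5.0·sin23.1°·cos23.1° = 19.0·5.0·0.3923·0.9198 = 34.284 kPa
FS = 34.525 / 34.284 = 1.007

FS = 1.01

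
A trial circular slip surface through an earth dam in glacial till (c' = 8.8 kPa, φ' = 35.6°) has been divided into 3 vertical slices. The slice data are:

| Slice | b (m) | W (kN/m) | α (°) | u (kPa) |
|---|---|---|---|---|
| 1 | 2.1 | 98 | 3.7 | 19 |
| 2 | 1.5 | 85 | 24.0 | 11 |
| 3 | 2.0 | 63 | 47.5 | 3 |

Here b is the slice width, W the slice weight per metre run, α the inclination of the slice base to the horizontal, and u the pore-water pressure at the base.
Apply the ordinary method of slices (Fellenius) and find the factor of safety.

FS = 1.91

Ordinary method of slices: FS = Σ[c'·Δl_i + (W_i cosα_i − u_i·Δl_i)·tanφ'] / Σ W_i sinα_i, with Δl_i = b_i / cosα_i.
Slice 1: Δl = 2.1/cos3.7° = 2.104 m; N'_1 = 98·cos3.7° − 19·2.104 = 57.8; c'Δl = 18.52; W sinα = 6.3
Slice 2: Δl = 1.5/cos24.0° = 1.642 m; N'_2 = 85·cos24.0° − 11·1.642 = 59.6; c'Δl = 14.45; W sinα = 34.6
Slice 3: Δl = 2.0/cos47.5° = 2.960 m; N'_3 = 63·cos47.5° − 3·2.960 = 33.7; c'Δl = 26.05; W sinα = 46.4
Σc'Δl = 59.0 kN/m; ΣN' = 151.1 kN/m; ΣW sinα = 87.3 kN/m
Resisting = 59.0 + 151.1·tan35.6° = 59.0 + 108.2 = 167.2 kN/m
FS = 167.2 / 87.3 = 1.914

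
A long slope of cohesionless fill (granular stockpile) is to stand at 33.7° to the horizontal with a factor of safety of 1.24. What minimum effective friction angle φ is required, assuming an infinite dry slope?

φ = 39.6°

FS = tanφ/tanβ ⇒ tanφ = FS · tanβ = 1.24 · tan33.7° = 0.8270
φ = arctan(0.8270) = 39.59°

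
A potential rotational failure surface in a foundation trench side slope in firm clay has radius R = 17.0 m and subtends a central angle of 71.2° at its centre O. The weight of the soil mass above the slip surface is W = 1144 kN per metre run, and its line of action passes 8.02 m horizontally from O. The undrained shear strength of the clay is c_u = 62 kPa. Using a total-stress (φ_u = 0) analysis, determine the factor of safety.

FS = 2.43

Taking moments about the centre O, the resisting moment is provided by the undrained shear strength acting along the arc:
Arc length L_a = R·θ = 17.0·(71.2°·π/180) = 17.0·1.2427 = 21.13 m
M_R = c_u·L_a·R = 62·21.13·17.0 = 22266.2 kN·m/m
M_D = W·d = 1144·8.02 = 9174.9 kN·m/m
FS = M_R / M_D = 22266.2 / 9174.9 = 2.427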